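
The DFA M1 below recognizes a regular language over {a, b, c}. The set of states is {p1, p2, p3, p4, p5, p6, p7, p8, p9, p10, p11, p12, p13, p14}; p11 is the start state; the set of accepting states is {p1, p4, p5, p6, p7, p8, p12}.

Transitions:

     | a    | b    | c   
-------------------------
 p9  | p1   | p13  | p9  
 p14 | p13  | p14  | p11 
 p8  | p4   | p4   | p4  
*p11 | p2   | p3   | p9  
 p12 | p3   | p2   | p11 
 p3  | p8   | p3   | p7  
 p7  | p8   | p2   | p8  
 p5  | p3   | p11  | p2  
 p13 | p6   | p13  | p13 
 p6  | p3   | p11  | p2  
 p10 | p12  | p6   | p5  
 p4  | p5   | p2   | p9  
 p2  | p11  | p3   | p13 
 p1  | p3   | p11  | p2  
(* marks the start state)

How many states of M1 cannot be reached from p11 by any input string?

BFS from p11 reaches {p1, p2, p3, p4, p5, p6, p7, p8, p9, p11, p13}; the 3 state(s) p10, p12, p14 are never visited.

3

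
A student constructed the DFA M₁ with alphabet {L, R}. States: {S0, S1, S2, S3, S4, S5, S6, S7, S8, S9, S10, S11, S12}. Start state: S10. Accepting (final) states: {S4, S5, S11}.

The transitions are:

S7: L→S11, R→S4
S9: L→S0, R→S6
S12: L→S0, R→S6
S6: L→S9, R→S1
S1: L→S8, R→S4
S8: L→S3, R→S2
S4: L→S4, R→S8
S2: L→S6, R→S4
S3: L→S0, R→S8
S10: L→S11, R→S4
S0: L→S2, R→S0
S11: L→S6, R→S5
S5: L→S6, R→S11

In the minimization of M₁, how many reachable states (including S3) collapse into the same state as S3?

2

Reachable states from the start: {S0,S1,S2,S3,S4,S5,S6,S8,S9,S10,S11}. Unreachable: {S7,S12} — drop them.
P0 = {S4,S5,S11} | {S0,S1,S2,S3,S6,S8,S9,S10}.
Refine {S4,S5,S11} on symbol L: members go to different blocks, giving {S5,S11} and {S4}.
On input L, block {S0,S1,S2,S3,S6,S8,S9,S10} splits into {S0,S1,S2,S3,S6,S8,S9} and {S10}.
On input R, block {S0,S1,S2,S3,S6,S8,S9} splits into {S0,S3,S6,S8,S9} and {S1,S2}.
Split {S0,S3,S6,S8,S9} by δ(·,L) → {S3,S6,S8,S9} and {S0}.
Split {S3,S6,S8,S9} by δ(·,L) → {S3,S9} and {S6,S8}.
The partition is now stable with 7 blocks: {S5,S11} | {S3,S9} | {S4} | {S10} | {S1,S2} | {S0} | {S6,S8}.
State S3 belongs to the block {S3,S9}, which has 2 states.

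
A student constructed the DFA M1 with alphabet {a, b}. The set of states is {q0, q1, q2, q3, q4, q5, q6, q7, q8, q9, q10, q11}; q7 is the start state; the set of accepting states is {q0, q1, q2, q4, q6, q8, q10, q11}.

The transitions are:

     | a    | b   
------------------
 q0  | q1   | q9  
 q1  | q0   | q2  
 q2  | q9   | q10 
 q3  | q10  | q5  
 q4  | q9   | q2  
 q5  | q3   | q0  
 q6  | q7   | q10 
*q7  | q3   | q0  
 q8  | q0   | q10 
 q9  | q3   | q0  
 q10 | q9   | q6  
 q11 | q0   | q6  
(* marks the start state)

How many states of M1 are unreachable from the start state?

No path from q7 leads to q4, q8, q11; the other 9 states are all reachable.

3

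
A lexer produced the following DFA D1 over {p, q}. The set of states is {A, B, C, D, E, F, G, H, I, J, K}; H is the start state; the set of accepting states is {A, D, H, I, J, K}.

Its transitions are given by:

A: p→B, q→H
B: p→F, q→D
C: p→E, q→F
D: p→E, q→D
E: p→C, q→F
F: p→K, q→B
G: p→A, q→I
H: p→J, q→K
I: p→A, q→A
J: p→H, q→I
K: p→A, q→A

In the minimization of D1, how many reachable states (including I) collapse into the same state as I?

2

Reachable states from the start: {A,B,C,D,E,F,H,I,J,K}. Unreachable: {G} — drop them.
P0 = {A,D,H,I,J,K} | {B,C,E,F}.
Refine {A,D,H,I,J,K} on symbol p: members go to different blocks, giving {H,I,J,K} and {A,D}.
On input p, block {H,I,J,K} splits into {H,J} and {I,K}.
On input p, block {B,C,E,F} splits into {B,C,E} and {F}.
Refine {B,C,E} on symbol p: members go to different blocks, giving {C,E} and {B}.
Refine {A,D} on symbol p: members go to different blocks, giving {A} and {D}.
The partition is now stable with 7 blocks: {H,J} | {C,E} | {A} | {I,K} | {F} | {B} | {D}.
State I belongs to the block {I,K}, which has 2 states.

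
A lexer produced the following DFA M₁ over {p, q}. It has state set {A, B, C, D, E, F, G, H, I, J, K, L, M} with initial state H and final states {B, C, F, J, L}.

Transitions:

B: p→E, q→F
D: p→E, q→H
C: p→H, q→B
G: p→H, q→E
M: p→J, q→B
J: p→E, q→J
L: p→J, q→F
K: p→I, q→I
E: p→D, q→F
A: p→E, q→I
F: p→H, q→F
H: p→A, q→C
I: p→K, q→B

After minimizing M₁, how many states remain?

3

Reachable states from the start: {A,B,C,D,E,F,H,I,K}. Unreachable: {G,J,L,M} — drop them.
Initial partition by acceptance: {B,C,F} | {A,D,E,H,I,K}.
On input q, block {A,D,E,H,I,K} splits into {A,D,K} and {E,H,I}.
Stable partition: {B,C,F} | {A,D,K} | {E,H,I} — 3 equivalence classes.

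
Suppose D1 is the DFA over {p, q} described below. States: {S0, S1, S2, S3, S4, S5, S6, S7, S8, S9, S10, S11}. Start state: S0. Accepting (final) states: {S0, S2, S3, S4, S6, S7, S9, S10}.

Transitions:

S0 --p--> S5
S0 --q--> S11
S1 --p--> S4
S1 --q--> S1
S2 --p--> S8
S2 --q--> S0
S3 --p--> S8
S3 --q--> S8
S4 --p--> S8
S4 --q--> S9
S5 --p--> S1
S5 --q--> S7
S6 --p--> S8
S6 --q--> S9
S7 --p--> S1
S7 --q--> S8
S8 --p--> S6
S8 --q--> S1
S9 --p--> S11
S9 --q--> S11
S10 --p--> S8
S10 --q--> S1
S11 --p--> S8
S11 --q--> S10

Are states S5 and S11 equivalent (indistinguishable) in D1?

First remove the unreachable states {S2,S3}; 10 states remain.
Start with accepting vs non-accepting: {S0,S4,S6,S7,S9,S10} | {S1,S5,S8,S11}.
On input q, block {S0,S4,S6,S7,S9,S10} splits into {S0,S7,S9,S10} and {S4,S6}.
Refine {S1,S5,S8,S11} on symbol p: members go to different blocks, giving {S1,S8} and {S5,S11}.
On input p, block {S0,S7,S9,S10} splits into {S0,S9} and {S7,S10}.
The partition is now stable with 5 blocks: {S0,S9} | {S1,S8} | {S4,S6} | {S5,S11} | {S7,S10}.
S5 and S11 lie in the same block of the stable partition, so they are equivalent — no string distinguishes them.

Yes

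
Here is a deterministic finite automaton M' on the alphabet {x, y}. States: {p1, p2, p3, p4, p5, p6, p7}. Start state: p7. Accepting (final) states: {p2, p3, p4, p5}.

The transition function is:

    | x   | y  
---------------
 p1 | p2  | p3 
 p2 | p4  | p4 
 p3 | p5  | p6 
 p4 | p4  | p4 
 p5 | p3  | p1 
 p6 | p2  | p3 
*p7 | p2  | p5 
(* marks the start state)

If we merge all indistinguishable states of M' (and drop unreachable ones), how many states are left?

3

Initial partition by acceptance: {p2,p3,p4,p5} | {p1,p6,p7}.
Split {p2,p3,p4,p5} by δ(·,y) → {p2,p4} and {p3,p5}.
Stable partition: {p2,p4} | {p1,p6,p7} | {p3,p5} — 3 equivalence classes.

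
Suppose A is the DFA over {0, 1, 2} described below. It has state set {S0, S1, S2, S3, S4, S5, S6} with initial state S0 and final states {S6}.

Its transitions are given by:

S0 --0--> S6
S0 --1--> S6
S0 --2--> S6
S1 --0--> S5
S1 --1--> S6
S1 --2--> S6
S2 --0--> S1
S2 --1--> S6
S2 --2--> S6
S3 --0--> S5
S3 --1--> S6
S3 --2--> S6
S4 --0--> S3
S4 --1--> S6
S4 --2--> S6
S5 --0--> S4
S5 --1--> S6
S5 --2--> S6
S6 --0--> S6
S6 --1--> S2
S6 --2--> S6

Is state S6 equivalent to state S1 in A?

No

All states are reachable from the start state.
P0 = {S6} | {S0,S1,S2,S3,S4,S5}.
Split {S0,S1,S2,S3,S4,S5} by δ(·,0) → {S1,S2,S3,S4,S5} and {S0}.
The partition is now stable with 3 blocks: {S6} | {S1,S2,S3,S4,S5} | {S0}.
S6 and S1 end up in different blocks, so they are distinguishable. For instance, the string 'ε' is accepted from only S6.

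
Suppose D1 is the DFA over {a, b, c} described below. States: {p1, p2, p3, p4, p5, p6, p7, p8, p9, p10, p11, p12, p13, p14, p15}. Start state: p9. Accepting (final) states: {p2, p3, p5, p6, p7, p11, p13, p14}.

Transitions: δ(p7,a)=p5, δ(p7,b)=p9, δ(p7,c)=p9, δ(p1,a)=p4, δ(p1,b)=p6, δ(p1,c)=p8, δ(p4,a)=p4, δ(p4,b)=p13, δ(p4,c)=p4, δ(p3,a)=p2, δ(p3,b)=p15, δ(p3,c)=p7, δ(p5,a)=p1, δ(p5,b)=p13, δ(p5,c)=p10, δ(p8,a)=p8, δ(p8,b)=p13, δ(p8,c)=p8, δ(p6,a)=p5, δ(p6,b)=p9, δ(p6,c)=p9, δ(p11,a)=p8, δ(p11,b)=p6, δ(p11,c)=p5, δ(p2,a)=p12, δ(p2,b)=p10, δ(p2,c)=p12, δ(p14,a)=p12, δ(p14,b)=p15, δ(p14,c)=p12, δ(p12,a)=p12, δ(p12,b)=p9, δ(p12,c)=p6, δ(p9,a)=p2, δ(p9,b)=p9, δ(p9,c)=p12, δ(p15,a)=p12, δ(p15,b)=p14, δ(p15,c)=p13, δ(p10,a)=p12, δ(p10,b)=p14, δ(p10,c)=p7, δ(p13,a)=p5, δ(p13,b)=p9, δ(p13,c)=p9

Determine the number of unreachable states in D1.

No path from p9 leads to p3, p11; the other 13 states are all reachable.

2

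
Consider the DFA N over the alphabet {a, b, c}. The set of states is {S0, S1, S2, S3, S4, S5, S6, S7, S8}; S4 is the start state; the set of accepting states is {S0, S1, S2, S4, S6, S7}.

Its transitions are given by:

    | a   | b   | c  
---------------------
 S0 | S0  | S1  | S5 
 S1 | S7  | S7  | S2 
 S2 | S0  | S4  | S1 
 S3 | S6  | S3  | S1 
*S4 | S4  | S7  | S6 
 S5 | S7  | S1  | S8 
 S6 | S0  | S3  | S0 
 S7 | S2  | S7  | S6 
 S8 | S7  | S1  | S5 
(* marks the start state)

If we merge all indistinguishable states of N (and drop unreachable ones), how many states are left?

8

All states are reachable from the start state.
P0 = {S0,S1,S2,S4,S6,S7} | {S3,S5,S8}.
Split {S0,S1,S2,S4,S6,S7} by δ(·,b) → {S0,S1,S2,S4,S7} and {S6}.
On input c, block {S0,S1,S2,S4,S7} splits into {S1,S2} and {S4,S7} and {S0}.
On input a, block {S1,S2} splits into {S1} and {S2}.
Split {S3,S5,S8} by δ(·,a) → {S5,S8} and {S3}.
Split {S4,S7} by δ(·,a) → {S4} and {S7}.
Stable partition: {S1} | {S5,S8} | {S6} | {S4} | {S0} | {S2} | {S3} | {S7} — 8 equivalence classes.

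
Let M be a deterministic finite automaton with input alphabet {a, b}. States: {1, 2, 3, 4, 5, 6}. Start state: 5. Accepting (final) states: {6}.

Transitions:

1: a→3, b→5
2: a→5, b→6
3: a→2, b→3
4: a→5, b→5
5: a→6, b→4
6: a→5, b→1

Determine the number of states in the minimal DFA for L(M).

6

All states are reachable from the start state.
Initial partition by acceptance: {6} | {1,2,3,4,5}.
On input a, block {1,2,3,4,5} splits into {1,2,3,4} and {5}.
Split {1,2,3,4} by δ(·,a) → {1,3} and {2,4}.
Split {1,3} by δ(·,a) → {1} and {3}.
On input b, block {2,4} splits into {2} and {4}.
Stable partition: {6} | {1} | {5} | {2} | {3} | {4} — 6 equivalence classes.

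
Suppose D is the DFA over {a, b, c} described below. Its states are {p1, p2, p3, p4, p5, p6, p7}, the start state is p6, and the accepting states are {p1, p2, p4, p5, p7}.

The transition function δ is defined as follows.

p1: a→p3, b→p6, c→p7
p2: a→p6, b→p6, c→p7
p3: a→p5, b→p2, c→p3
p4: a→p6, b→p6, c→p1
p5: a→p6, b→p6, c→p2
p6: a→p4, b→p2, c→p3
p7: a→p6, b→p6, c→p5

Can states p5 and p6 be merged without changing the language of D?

All states are reachable from the start state.
P0 = {p1,p2,p4,p5,p7} | {p3,p6}.
No further refinement is possible. Final partition (2 blocks): {p1,p2,p4,p5,p7} | {p3,p6}.
p5 and p6 end up in different blocks, so they are distinguishable. For instance, the string 'ε' is accepted from only p5.

No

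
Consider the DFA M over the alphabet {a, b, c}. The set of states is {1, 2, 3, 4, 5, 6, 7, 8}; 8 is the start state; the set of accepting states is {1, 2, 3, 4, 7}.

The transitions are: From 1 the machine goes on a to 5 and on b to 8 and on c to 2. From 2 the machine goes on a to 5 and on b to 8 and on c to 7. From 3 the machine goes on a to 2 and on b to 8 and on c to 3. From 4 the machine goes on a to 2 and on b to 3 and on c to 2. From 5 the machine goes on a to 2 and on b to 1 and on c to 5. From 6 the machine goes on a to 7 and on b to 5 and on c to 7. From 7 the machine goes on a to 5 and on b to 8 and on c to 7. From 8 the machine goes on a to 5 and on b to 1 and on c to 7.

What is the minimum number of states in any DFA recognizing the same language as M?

3

First remove the unreachable states {3,4,6}; 5 states remain.
Initial partition by acceptance: {1,2,7} | {5,8}.
Split {5,8} by δ(·,a) → {5} and {8}.
The partition is now stable with 3 blocks: {1,2,7} | {5} | {8}.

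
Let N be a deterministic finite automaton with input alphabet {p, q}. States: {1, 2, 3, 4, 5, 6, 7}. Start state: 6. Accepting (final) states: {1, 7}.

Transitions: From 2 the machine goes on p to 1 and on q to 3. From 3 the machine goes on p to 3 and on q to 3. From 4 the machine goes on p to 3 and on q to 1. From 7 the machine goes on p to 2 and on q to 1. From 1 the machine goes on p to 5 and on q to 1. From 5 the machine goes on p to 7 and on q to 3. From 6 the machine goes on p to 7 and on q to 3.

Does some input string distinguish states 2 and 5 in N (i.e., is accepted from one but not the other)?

No

First remove the unreachable states {4}; 6 states remain.
Initial partition by acceptance: {1,7} | {2,3,5,6}.
On input p, block {2,3,5,6} splits into {2,5,6} and {3}.
Stable partition: {1,7} | {2,5,6} | {3} — 3 equivalence classes.
2 and 5 lie in the same block of the stable partition, so they are equivalent — no string distinguishes them.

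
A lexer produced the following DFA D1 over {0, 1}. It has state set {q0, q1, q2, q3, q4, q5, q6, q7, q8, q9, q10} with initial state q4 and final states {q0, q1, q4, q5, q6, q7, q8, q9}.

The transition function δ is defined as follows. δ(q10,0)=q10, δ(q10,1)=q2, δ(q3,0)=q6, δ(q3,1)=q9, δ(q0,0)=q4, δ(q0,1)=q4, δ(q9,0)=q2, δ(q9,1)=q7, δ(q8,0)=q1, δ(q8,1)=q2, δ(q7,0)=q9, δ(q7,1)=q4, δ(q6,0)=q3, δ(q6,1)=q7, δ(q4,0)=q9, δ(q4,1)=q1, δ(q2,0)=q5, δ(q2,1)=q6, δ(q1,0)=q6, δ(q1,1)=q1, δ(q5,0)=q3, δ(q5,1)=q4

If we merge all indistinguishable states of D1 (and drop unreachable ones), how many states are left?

3

First remove the unreachable states {q0,q8,q10}; 8 states remain.
Start with accepting vs non-accepting: {q1,q4,q5,q6,q7,q9} | {q2,q3}.
Split {q1,q4,q5,q6,q7,q9} by δ(·,0) → {q1,q4,q7} and {q5,q6,q9}.
Stable partition: {q1,q4,q7} | {q2,q3} | {q5,q6,q9} — 3 equivalence classes.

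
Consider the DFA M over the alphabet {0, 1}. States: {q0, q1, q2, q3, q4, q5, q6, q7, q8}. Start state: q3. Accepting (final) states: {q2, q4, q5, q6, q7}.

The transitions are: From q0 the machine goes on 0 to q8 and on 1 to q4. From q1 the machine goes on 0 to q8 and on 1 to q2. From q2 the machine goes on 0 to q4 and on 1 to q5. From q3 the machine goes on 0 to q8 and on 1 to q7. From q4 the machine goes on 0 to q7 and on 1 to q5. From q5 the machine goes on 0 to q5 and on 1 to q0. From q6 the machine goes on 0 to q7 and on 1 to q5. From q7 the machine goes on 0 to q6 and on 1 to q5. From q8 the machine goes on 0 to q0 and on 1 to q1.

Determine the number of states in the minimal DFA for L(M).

4

P0 = {q2,q4,q5,q6,q7} | {q0,q1,q3,q8}.
On input 1, block {q2,q4,q5,q6,q7} splits into {q2,q4,q6,q7} and {q5}.
Split {q0,q1,q3,q8} by δ(·,1) → {q0,q1,q3} and {q8}.
The partition is now stable with 4 blocks: {q2,q4,q6,q7} | {q0,q1,q3} | {q5} | {q8}.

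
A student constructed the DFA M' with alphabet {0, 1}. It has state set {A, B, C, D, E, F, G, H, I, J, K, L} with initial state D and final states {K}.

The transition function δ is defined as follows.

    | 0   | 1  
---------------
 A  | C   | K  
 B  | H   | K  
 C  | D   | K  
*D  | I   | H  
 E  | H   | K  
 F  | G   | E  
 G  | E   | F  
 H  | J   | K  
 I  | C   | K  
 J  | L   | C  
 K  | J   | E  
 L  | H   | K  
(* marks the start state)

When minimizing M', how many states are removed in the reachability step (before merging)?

BFS from D reaches {C, D, E, H, I, J, K, L}; the 4 state(s) A, B, F, G are never visited.

4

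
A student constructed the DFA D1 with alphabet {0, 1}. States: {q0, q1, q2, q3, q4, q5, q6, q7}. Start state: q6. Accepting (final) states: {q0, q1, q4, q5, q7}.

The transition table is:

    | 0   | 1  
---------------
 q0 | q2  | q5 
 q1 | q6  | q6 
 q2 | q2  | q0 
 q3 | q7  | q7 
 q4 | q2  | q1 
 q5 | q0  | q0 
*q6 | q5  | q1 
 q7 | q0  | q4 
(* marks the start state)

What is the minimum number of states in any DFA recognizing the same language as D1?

First remove the unreachable states {q3,q4,q7}; 5 states remain.
Initial partition by acceptance: {q0,q1,q5} | {q2,q6}.
Split {q0,q1,q5} by δ(·,0) → {q0,q1} and {q5}.
Refine {q0,q1} on symbol 1: members go to different blocks, giving {q0} and {q1}.
On input 0, block {q2,q6} splits into {q2} and {q6}.
Stable partition: {q0} | {q2} | {q5} | {q1} | {q6} — 5 equivalence classes.

5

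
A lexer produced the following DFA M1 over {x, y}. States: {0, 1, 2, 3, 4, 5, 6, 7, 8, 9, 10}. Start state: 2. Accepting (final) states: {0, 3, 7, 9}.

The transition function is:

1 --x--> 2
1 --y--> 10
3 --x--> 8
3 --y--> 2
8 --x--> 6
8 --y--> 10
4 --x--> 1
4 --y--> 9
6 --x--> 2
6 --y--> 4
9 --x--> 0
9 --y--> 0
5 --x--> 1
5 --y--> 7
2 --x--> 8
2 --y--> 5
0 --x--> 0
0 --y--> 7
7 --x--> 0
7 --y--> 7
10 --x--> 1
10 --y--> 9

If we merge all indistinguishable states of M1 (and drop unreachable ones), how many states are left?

3

Reachable states from the start: {0,1,2,4,5,6,7,8,9,10}. Unreachable: {3} — drop them.
P0 = {0,7,9} | {1,2,4,5,6,8,10}.
On input y, block {1,2,4,5,6,8,10} splits into {1,2,6,8} and {4,5,10}.
No further refinement is possible. Final partition (3 blocks): {0,7,9} | {1,2,6,8} | {4,5,10}.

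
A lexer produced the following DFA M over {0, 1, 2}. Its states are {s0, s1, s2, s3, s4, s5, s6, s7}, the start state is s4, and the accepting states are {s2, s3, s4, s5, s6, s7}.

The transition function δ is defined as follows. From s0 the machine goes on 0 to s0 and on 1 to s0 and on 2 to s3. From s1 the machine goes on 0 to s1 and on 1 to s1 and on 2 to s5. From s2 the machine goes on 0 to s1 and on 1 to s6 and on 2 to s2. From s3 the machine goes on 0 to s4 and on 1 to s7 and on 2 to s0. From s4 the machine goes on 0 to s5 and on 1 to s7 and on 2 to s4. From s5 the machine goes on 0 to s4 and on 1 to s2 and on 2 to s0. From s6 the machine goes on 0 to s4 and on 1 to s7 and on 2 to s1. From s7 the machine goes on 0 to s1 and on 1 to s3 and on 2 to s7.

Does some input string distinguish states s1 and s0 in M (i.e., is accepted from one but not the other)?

No

Every state is reachable, so we keep all 8.
Start with accepting vs non-accepting: {s2,s3,s4,s5,s6,s7} | {s0,s1}.
Refine {s2,s3,s4,s5,s6,s7} on symbol 0: members go to different blocks, giving {s3,s4,s5,s6} and {s2,s7}.
Split {s3,s4,s5,s6} by δ(·,2) → {s3,s5,s6} and {s4}.
No further refinement is possible. Final partition (4 blocks): {s3,s5,s6} | {s0,s1} | {s2,s7} | {s4}.
s1 and s0 lie in the same block of the stable partition, so they are equivalent — no string distinguishes them.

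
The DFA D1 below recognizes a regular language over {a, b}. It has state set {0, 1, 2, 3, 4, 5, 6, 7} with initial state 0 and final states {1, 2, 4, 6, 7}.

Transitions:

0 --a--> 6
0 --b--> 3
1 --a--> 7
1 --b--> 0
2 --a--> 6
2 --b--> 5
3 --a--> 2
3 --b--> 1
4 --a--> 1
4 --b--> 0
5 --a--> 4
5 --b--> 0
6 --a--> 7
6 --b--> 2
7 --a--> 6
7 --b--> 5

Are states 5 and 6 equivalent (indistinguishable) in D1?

All states are reachable from the start state.
Initial partition by acceptance: {1,2,4,6,7} | {0,3,5}.
Refine {1,2,4,6,7} on symbol b: members go to different blocks, giving {1,2,4,7} and {6}.
Refine {1,2,4,7} on symbol a: members go to different blocks, giving {1,4} and {2,7}.
Refine {1,4} on symbol a: members go to different blocks, giving {1} and {4}.
On input a, block {0,3,5} splits into {0} and {3} and {5}.
Stable partition: {1} | {0} | {6} | {2,7} | {4} | {3} | {5} — 7 equivalence classes.
5 and 6 end up in different blocks, so they are distinguishable. For instance, the string 'ε' is accepted from only 6.

No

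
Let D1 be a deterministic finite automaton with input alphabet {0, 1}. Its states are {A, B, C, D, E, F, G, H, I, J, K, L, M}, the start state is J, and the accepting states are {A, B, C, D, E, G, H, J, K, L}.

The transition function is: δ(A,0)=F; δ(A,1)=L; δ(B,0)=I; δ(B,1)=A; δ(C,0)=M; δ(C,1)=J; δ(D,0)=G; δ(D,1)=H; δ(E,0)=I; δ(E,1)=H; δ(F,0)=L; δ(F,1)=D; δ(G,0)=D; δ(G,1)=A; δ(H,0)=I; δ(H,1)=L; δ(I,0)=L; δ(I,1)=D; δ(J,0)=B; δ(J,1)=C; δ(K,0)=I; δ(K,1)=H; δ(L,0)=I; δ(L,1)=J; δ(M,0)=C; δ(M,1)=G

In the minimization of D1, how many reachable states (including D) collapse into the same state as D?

Reachable states from the start: {A,B,C,D,F,G,H,I,J,L,M}. Unreachable: {E,K} — drop them.
Start with accepting vs non-accepting: {A,B,C,D,G,H,J,L} | {F,I,M}.
Refine {A,B,C,D,G,H,J,L} on symbol 0: members go to different blocks, giving {A,B,C,H,L} and {D,G,J}.
Refine {A,B,C,H,L} on symbol 1: members go to different blocks, giving {A,B,H} and {C,L}.
Split {A,B,H} by δ(·,1) → {A,H} and {B}.
Split {D,G,J} by δ(·,0) → {D,G} and {J}.
The partition is now stable with 6 blocks: {A,H} | {F,I,M} | {D,G} | {C,L} | {B} | {J}.
The equivalence class containing D is {D,G}, of size 2.

2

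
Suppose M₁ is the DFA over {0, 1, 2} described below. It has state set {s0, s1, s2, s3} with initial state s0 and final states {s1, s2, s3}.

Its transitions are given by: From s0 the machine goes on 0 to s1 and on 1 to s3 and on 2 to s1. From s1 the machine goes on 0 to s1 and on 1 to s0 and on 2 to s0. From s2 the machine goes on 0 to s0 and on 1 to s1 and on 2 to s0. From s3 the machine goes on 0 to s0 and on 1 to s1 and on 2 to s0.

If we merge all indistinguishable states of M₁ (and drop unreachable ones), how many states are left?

3

States {s2} cannot be reached from the start state, so discard them.
P0 = {s1,s3} | {s0}.
On input 0, block {s1,s3} splits into {s1} and {s3}.
No further refinement is possible. Final partition (3 blocks): {s1} | {s0} | {s3}.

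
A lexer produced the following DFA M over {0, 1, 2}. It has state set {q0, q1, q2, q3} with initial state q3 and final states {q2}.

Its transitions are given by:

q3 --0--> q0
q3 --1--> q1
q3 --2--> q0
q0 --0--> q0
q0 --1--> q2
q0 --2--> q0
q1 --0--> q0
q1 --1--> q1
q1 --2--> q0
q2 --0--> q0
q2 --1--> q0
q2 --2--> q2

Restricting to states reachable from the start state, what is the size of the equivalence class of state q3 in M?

Initial partition by acceptance: {q2} | {q0,q1,q3}.
On input 1, block {q0,q1,q3} splits into {q1,q3} and {q0}.
Stable partition: {q2} | {q1,q3} | {q0} — 3 equivalence classes.
The equivalence class containing q3 is {q1,q3}, of size 2.

2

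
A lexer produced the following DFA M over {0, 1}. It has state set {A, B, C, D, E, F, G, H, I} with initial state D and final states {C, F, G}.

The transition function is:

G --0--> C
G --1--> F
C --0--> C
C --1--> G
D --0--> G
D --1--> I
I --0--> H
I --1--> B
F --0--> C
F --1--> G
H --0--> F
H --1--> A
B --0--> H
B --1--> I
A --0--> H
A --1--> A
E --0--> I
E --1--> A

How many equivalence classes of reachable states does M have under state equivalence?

States {E} cannot be reached from the start state, so discard them.
Initial partition by acceptance: {C,F,G} | {A,B,D,H,I}.
Split {A,B,D,H,I} by δ(·,0) → {A,B,I} and {D,H}.
Stable partition: {C,F,G} | {A,B,I} | {D,H} — 3 equivalence classes.

3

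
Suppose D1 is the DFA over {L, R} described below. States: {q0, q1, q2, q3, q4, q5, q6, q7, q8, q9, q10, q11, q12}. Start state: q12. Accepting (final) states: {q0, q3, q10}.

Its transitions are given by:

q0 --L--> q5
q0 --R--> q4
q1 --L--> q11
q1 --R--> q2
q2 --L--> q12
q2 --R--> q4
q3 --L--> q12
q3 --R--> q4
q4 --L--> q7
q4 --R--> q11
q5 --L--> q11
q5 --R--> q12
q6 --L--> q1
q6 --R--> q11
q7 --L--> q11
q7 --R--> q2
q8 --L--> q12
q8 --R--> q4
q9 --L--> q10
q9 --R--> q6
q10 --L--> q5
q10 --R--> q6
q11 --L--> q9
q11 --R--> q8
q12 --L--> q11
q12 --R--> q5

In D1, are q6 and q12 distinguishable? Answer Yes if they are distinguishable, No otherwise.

Yes

First remove the unreachable states {q0,q3}; 11 states remain.
Start with accepting vs non-accepting: {q10} | {q1,q2,q4,q5,q6,q7,q8,q9,q11,q12}.
Split {q1,q2,q4,q5,q6,q7,q8,q9,q11,q12} by δ(·,L) → {q1,q2,q4,q5,q6,q7,q8,q11,q12} and {q9}.
On input L, block {q1,q2,q4,q5,q6,q7,q8,q11,q12} splits into {q1,q2,q4,q5,q6,q7,q8,q12} and {q11}.
Refine {q1,q2,q4,q5,q6,q7,q8,q12} on symbol L: members go to different blocks, giving {q1,q5,q7,q12} and {q2,q4,q6,q8}.
Split {q1,q5,q7,q12} by δ(·,R) → {q1,q7} and {q5,q12}.
On input L, block {q2,q4,q6,q8} splits into {q2,q8} and {q4,q6}.
The partition is now stable with 7 blocks: {q10} | {q1,q7} | {q9} | {q11} | {q2,q8} | {q5,q12} | {q4,q6}.
q6 and q12 end up in different blocks, so they are distinguishable. For instance, the string 'LLL' is accepted from only q12.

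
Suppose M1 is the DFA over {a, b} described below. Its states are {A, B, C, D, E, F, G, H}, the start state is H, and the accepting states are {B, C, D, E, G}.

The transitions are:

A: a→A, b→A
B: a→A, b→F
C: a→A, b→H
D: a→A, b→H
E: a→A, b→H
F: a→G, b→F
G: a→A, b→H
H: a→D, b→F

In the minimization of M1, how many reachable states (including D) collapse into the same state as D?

2

First remove the unreachable states {B,C,E}; 5 states remain.
Initial partition by acceptance: {D,G} | {A,F,H}.
Split {A,F,H} by δ(·,a) → {F,H} and {A}.
No further refinement is possible. Final partition (3 blocks): {D,G} | {F,H} | {A}.
State D belongs to the block {D,G}, which has 2 states.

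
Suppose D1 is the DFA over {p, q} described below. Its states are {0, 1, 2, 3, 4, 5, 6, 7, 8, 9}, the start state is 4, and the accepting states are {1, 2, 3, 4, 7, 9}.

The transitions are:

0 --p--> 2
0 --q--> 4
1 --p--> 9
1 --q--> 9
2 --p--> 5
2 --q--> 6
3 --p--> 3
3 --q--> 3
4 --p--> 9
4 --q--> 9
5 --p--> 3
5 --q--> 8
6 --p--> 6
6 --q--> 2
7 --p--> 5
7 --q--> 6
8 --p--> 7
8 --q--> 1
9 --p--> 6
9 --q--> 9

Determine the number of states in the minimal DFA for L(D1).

Reachable states from the start: {1,2,3,4,5,6,7,8,9}. Unreachable: {0} — drop them.
P0 = {1,2,3,4,7,9} | {5,6,8}.
Split {1,2,3,4,7,9} by δ(·,p) → {1,3,4} and {2,7,9}.
On input p, block {1,3,4} splits into {1,4} and {3}.
On input p, block {5,6,8} splits into {5} and {6} and {8}.
On input p, block {2,7,9} splits into {2,7} and {9}.
No further refinement is possible. Final partition (7 blocks): {1,4} | {5} | {2,7} | {3} | {6} | {8} | {9}.

7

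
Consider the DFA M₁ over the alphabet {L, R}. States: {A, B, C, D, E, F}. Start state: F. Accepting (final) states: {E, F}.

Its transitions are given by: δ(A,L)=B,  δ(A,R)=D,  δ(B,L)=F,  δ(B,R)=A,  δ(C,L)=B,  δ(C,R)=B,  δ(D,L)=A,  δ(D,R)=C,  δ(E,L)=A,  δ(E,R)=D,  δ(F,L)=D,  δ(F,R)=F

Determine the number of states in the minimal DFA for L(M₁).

States {E} cannot be reached from the start state, so discard them.
P0 = {F} | {A,B,C,D}.
Split {A,B,C,D} by δ(·,L) → {A,C,D} and {B}.
On input L, block {A,C,D} splits into {A,C} and {D}.
Split {A,C} by δ(·,R) → {A} and {C}.
The partition is now stable with 5 blocks: {F} | {A} | {B} | {D} | {C}.

5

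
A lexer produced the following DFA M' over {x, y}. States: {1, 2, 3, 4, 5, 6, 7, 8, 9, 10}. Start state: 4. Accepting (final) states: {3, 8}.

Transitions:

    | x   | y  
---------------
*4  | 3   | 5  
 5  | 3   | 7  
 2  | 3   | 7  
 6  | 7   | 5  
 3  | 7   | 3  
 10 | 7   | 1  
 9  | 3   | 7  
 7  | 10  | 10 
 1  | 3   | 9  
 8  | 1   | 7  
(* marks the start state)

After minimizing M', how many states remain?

5

States {2,6,8} cannot be reached from the start state, so discard them.
Initial partition by acceptance: {3} | {1,4,5,7,9,10}.
Split {1,4,5,7,9,10} by δ(·,x) → {1,4,5,9} and {7,10}.
On input y, block {1,4,5,9} splits into {1,4} and {5,9}.
On input y, block {7,10} splits into {7} and {10}.
No further refinement is possible. Final partition (5 blocks): {3} | {1,4} | {7} | {5,9} | {10}.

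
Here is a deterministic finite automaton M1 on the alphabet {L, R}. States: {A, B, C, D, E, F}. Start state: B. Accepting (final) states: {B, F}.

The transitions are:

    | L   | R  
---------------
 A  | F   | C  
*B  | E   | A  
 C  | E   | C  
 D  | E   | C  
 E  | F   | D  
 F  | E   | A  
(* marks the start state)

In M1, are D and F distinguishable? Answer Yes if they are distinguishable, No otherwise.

All states are reachable from the start state.
P0 = {B,F} | {A,C,D,E}.
Split {A,C,D,E} by δ(·,L) → {A,E} and {C,D}.
Stable partition: {B,F} | {A,E} | {C,D} — 3 equivalence classes.
D and F end up in different blocks, so they are distinguishable. For instance, the string 'ε' is accepted from only F.

Yes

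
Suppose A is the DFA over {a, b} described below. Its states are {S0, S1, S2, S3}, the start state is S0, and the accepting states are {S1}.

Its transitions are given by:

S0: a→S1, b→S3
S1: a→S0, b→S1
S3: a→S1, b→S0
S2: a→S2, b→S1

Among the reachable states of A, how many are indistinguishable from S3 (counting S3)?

States {S2} cannot be reached from the start state, so discard them.
P0 = {S1} | {S0,S3}.
The partition is now stable with 2 blocks: {S1} | {S0,S3}.
The equivalence class containing S3 is {S0,S3}, of size 2.

2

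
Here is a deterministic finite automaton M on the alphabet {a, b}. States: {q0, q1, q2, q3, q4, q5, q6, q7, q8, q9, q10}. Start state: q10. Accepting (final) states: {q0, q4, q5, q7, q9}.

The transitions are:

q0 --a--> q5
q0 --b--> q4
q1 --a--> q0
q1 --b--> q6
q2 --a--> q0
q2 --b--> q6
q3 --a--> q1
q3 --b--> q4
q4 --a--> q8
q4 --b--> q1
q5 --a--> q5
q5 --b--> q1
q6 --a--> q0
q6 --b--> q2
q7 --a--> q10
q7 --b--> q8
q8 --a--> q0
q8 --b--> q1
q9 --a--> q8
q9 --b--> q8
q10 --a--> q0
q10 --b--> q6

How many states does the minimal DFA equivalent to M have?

Reachable states from the start: {q0,q1,q2,q4,q5,q6,q8,q10}. Unreachable: {q3,q7,q9} — drop them.
Initial partition by acceptance: {q0,q4,q5} | {q1,q2,q6,q8,q10}.
Refine {q0,q4,q5} on symbol a: members go to different blocks, giving {q0,q5} and {q4}.
On input b, block {q0,q5} splits into {q0} and {q5}.
Stable partition: {q0} | {q1,q2,q6,q8,q10} | {q4} | {q5} — 4 equivalence classes.

4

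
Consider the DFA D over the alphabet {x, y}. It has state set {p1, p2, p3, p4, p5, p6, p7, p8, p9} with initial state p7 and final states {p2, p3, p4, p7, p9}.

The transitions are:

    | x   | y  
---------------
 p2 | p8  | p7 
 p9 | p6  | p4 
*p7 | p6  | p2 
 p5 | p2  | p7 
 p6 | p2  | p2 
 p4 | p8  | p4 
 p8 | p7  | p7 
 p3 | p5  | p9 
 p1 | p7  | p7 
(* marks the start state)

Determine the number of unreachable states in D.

5

No path from p7 leads to p1, p3, p4, p5, p9; the other 4 states are all reachable.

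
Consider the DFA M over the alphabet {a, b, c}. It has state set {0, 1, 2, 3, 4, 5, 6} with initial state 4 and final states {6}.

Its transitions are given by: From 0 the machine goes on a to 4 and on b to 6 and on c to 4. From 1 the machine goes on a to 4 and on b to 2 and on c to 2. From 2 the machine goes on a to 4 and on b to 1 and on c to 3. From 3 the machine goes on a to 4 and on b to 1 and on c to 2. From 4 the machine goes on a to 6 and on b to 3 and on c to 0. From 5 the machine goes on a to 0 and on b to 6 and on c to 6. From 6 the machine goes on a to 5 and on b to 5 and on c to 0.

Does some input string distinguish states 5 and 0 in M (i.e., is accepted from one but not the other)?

Yes

Start with accepting vs non-accepting: {6} | {0,1,2,3,4,5}.
Split {0,1,2,3,4,5} by δ(·,a) → {0,1,2,3,5} and {4}.
Split {0,1,2,3,5} by δ(·,a) → {0,1,2,3} and {5}.
Split {0,1,2,3} by δ(·,b) → {1,2,3} and {0}.
Stable partition: {6} | {1,2,3} | {4} | {5} | {0} — 5 equivalence classes.
5 and 0 end up in different blocks, so they are distinguishable. For instance, the string 'c' is accepted from only 5.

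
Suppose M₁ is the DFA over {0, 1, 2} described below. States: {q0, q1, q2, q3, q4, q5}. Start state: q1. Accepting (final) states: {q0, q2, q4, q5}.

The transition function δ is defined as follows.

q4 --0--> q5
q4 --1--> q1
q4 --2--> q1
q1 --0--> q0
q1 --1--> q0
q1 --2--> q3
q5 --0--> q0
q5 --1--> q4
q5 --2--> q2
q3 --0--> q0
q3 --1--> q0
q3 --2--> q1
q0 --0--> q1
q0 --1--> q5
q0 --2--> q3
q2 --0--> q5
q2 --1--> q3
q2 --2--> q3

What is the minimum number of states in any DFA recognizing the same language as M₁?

Initial partition by acceptance: {q0,q2,q4,q5} | {q1,q3}.
Split {q0,q2,q4,q5} by δ(·,0) → {q2,q4,q5} and {q0}.
On input 0, block {q2,q4,q5} splits into {q2,q4} and {q5}.
The partition is now stable with 4 blocks: {q2,q4} | {q1,q3} | {q0} | {q5}.

4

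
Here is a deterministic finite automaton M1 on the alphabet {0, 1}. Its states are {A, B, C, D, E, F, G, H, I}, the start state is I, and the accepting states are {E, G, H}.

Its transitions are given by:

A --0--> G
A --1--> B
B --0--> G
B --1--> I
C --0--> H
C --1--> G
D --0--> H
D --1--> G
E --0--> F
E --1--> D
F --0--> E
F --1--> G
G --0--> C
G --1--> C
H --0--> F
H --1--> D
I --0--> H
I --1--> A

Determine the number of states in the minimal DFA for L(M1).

3

Initial partition by acceptance: {E,G,H} | {A,B,C,D,F,I}.
Refine {A,B,C,D,F,I} on symbol 1: members go to different blocks, giving {A,B,I} and {C,D,F}.
Stable partition: {E,G,H} | {A,B,I} | {C,D,F} — 3 equivalence classes.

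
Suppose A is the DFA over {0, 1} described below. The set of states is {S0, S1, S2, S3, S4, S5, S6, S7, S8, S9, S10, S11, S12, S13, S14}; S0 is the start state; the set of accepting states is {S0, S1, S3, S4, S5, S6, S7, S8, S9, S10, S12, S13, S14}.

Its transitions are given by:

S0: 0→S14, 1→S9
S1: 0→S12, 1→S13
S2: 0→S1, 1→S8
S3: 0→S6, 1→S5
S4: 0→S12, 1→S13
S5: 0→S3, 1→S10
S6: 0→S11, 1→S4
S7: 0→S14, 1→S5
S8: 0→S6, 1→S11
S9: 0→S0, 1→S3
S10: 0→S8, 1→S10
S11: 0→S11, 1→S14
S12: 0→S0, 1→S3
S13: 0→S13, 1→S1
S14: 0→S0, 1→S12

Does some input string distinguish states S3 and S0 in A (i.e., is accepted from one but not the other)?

Yes

First remove the unreachable states {S2,S7}; 13 states remain.
Start with accepting vs non-accepting: {S0,S1,S3,S4,S5,S6,S8,S9,S10,S12,S13,S14} | {S11}.
Split {S0,S1,S3,S4,S5,S6,S8,S9,S10,S12,S13,S14} by δ(·,0) → {S0,S1,S3,S4,S5,S8,S9,S10,S12,S13,S14} and {S6}.
Refine {S0,S1,S3,S4,S5,S8,S9,S10,S12,S13,S14} on symbol 0: members go to different blocks, giving {S0,S1,S4,S5,S9,S10,S12,S13,S14} and {S3,S8}.
Split {S0,S1,S4,S5,S9,S10,S12,S13,S14} by δ(·,0) → {S0,S1,S4,S9,S12,S13,S14} and {S5,S10}.
On input 1, block {S0,S1,S4,S9,S12,S13,S14} splits into {S0,S1,S4,S13,S14} and {S9,S12}.
Split {S0,S1,S4,S13,S14} by δ(·,0) → {S0,S13,S14} and {S1,S4}.
Split {S0,S13,S14} by δ(·,1) → {S0,S14} and {S13}.
Split {S3,S8} by δ(·,1) → {S3} and {S8}.
Refine {S5,S10} on symbol 0: members go to different blocks, giving {S5} and {S10}.
The partition is now stable with 10 blocks: {S0,S14} | {S11} | {S6} | {S3} | {S5} | {S9,S12} | {S1,S4} | {S13} | {S8} | {S10}.
S3 and S0 end up in different blocks, so they are distinguishable. For instance, the string '00' is accepted from only S0.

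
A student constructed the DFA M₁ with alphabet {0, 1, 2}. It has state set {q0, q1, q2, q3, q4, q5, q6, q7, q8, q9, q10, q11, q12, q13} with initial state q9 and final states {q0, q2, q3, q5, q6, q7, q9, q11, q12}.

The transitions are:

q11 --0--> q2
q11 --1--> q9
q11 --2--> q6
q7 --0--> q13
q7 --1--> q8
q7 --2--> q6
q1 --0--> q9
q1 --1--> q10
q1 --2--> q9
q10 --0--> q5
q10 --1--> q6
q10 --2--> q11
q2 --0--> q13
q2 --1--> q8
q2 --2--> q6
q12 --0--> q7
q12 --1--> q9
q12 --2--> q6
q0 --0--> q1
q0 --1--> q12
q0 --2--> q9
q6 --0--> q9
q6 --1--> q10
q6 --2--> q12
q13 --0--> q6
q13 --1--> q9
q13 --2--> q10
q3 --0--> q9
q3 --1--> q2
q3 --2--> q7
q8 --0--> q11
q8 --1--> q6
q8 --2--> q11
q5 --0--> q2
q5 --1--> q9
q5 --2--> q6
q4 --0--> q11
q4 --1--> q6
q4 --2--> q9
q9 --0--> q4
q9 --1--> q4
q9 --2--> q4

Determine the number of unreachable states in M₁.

3

Starting at q9 and following transitions, the reachable set is {q2, q4, q5, q6, q7, q8, q9, q10, q11, q12, q13}. That leaves q0, q1, q3 unreachable — 3 in total.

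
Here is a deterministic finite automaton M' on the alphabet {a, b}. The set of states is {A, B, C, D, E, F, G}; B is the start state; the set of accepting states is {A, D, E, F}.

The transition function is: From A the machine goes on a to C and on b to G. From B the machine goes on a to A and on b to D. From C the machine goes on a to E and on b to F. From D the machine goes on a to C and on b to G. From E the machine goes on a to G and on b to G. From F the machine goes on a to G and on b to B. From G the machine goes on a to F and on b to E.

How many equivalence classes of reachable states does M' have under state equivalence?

Every state is reachable, so we keep all 7.
P0 = {A,D,E,F} | {B,C,G}.
The partition is now stable with 2 blocks: {A,D,E,F} | {B,C,G}.

2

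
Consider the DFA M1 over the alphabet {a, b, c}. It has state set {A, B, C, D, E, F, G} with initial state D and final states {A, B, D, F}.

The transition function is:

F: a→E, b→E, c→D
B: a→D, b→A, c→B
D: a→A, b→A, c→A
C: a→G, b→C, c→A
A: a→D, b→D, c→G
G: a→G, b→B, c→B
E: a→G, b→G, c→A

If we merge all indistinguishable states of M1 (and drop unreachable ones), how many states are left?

4

Reachable states from the start: {A,B,D,G}. Unreachable: {C,E,F} — drop them.
P0 = {A,B,D} | {G}.
Refine {A,B,D} on symbol c: members go to different blocks, giving {B,D} and {A}.
Refine {B,D} on symbol a: members go to different blocks, giving {B} and {D}.
The partition is now stable with 4 blocks: {B} | {G} | {A} | {D}.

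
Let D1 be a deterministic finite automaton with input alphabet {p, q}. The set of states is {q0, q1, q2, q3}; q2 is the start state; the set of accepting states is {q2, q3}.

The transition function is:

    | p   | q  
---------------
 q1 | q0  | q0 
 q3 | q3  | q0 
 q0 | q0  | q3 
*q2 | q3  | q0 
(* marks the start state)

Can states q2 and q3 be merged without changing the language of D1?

Yes

First remove the unreachable states {q1}; 3 states remain.
Start with accepting vs non-accepting: {q2,q3} | {q0}.
Stable partition: {q2,q3} | {q0} — 2 equivalence classes.
q2 and q3 lie in the same block of the stable partition, so they are equivalent — no string distinguishes them.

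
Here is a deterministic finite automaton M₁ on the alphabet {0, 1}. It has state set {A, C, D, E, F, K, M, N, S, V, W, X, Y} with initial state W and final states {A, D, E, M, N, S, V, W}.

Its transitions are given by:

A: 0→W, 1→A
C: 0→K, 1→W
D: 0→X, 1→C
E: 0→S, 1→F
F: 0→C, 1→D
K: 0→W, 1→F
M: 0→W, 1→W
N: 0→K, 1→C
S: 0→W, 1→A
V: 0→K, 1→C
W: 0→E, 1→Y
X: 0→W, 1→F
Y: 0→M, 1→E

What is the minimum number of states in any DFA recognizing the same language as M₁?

9

First remove the unreachable states {N,V}; 11 states remain.
P0 = {A,D,E,M,S,W} | {C,F,K,X,Y}.
On input 0, block {A,D,E,M,S,W} splits into {A,E,M,S,W} and {D}.
Split {A,E,M,S,W} by δ(·,1) → {A,M,S} and {E,W}.
Refine {A,M,S} on symbol 1: members go to different blocks, giving {A,S} and {M}.
On input 0, block {C,F,K,X,Y} splits into {K,X} and {C,F} and {Y}.
Split {E,W} by δ(·,0) → {W} and {E}.
Refine {C,F} on symbol 0: members go to different blocks, giving {C} and {F}.
No further refinement is possible. Final partition (9 blocks): {A,S} | {K,X} | {D} | {W} | {M} | {C} | {Y} | {E} | {F}.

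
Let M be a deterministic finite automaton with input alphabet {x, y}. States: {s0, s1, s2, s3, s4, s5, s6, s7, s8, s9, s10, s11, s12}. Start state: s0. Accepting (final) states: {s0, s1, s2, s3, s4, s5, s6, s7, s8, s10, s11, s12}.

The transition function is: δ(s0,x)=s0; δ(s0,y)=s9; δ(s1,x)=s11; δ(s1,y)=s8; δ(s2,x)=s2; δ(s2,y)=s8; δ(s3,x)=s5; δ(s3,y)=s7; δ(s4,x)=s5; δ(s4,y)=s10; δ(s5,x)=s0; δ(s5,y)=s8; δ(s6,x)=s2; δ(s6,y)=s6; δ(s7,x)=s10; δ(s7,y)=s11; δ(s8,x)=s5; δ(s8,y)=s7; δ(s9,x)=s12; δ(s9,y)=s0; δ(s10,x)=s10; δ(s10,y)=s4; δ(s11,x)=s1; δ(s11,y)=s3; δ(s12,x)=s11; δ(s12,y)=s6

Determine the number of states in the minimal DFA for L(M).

9

Start with accepting vs non-accepting: {s0,s1,s2,s3,s4,s5,s6,s7,s8,s10,s11,s12} | {s9}.
On input y, block {s0,s1,s2,s3,s4,s5,s6,s7,s8,s10,s11,s12} splits into {s1,s2,s3,s4,s5,s6,s7,s8,s10,s11,s12} and {s0}.
Refine {s1,s2,s3,s4,s5,s6,s7,s8,s10,s11,s12} on symbol x: members go to different blocks, giving {s1,s2,s3,s4,s6,s7,s8,s10,s11,s12} and {s5}.
On input x, block {s1,s2,s3,s4,s6,s7,s8,s10,s11,s12} splits into {s1,s2,s6,s7,s10,s11,s12} and {s3,s4,s8}.
On input y, block {s1,s2,s6,s7,s10,s11,s12} splits into {s1,s2,s10,s11} and {s6,s7,s12}.
Refine {s3,s4,s8} on symbol y: members go to different blocks, giving {s3,s8} and {s4}.
Split {s1,s2,s10,s11} by δ(·,y) → {s1,s2,s11} and {s10}.
Refine {s6,s7,s12} on symbol x: members go to different blocks, giving {s6,s12} and {s7}.
The partition is now stable with 9 blocks: {s1,s2,s11} | {s9} | {s0} | {s5} | {s3,s8} | {s6,s12} | {s4} | {s10} | {s7}.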